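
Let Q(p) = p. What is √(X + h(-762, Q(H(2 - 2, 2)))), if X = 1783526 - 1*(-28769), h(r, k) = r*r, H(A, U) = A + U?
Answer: √2392939 ≈ 1546.9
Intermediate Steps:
h(r, k) = r²
X = 1812295 (X = 1783526 + 28769 = 1812295)
√(X + h(-762, Q(H(2 - 2, 2)))) = √(1812295 + (-762)²) = √(1812295 + 580644) = √2392939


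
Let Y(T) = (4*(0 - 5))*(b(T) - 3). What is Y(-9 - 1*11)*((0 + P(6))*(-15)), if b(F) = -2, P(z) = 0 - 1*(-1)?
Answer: -1500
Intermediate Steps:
P(z) = 1 (P(z) = 0 + 1 = 1)
Y(T) = 100 (Y(T) = (4*(0 - 5))*(-2 - 3) = (4*(-5))*(-5) = -20*(-5) = 100)
Y(-9 - 1*11)*((0 + P(6))*(-15)) = 100*((0 + 1)*(-15)) = 100*(1*(-15)) = 100*(-15) = -1500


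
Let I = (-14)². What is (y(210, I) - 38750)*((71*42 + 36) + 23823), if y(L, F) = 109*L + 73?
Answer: -423738867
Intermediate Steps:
I = 196
y(L, F) = 73 + 109*L
(y(210, I) - 38750)*((71*42 + 36) + 23823) = ((73 + 109*210) - 38750)*((71*42 + 36) + 23823) = ((73 + 22890) - 38750)*((2982 + 36) + 23823) = (22963 - 38750)*(3018 + 23823) = -15787*26841 = -423738867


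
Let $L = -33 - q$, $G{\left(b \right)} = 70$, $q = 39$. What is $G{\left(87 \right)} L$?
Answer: $-5040$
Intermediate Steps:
$L = -72$ ($L = -33 - 39 = -72$)
$G{\left(87 \right)} L = 70 \left(-72\right) = -5040$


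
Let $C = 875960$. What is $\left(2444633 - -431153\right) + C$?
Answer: $3751746$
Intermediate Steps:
$\left(2444633 - -431153\right) + C = \left(2444633 - -431153\right) + 875960 = \left(2444633 + 431153\right) + 875960 = 2875786 + 875960 = 3751746$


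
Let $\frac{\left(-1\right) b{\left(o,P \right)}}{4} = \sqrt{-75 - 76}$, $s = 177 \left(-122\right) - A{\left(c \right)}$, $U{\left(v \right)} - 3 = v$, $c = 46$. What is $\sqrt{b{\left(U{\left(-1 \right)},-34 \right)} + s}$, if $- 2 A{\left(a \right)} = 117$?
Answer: $\frac{\sqrt{-86142 - 16 i \sqrt{151}}}{2} \approx 0.16747 - 146.75 i$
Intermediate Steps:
$A{\left(a \right)} = - \frac{117}{2}$ ($A{\left(a \right)} = \left(- \frac{1}{2}\right) 117 = - \frac{117}{2}$)
$U{\left(v \right)} = 3 + v$
$s = - \frac{43071}{2}$ ($s = 177 \left(-122\right) - - \frac{117}{2} = -21594 + \frac{117}{2} = - \frac{43071}{2} \approx -21536.0$)
$b{\left(o,P \right)} = - 4 i \sqrt{151}$ ($b{\left(o,P \right)} = - 4 \sqrt{-75 - 76} = - 4 \sqrt{-151} = - 4 i \sqrt{151}$)
$\sqrt{b{\left(U{\left(-1 \right)},-34 \right)} + s} = \sqrt{- 4 i \sqrt{151} - \frac{43071}{2}} = \sqrt{- \frac{43071}{2} - 4 i \sqrt{151}}$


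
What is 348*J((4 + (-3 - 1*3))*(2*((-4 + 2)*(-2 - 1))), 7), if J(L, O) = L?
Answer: -8352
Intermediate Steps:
348*J((4 + (-3 - 1*3))*(2*((-4 + 2)*(-2 - 1))), 7) = 348*((4 + (-3 - 1*3))*(2*((-4 + 2)*(-2 - 1)))) = 348*((4 + (-3 - 3))*(2*(-2*(-3)))) = 348*((4 - 6)*(2*6)) = 348*(-2*12) = 348*(-24) = -8352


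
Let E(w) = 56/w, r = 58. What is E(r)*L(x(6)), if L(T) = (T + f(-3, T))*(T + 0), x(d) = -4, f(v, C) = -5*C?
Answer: -1792/29 ≈ -61.793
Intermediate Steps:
L(T) = -4*T² (L(T) = (T - 5*T)*(T + 0) = (-4*T)*T = -4*T²)
E(r)*L(x(6)) = (56/58)*(-4*(-4)²) = (56*(1/58))*(-4*16) = (28/29)*(-64) = -1792/29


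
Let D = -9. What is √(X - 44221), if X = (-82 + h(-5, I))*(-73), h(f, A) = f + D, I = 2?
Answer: I*√37213 ≈ 192.91*I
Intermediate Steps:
h(f, A) = -9 + f (h(f, A) = f - 9 = -9 + f)
X = 7008 (X = (-82 + (-9 - 5))*(-73) = (-82 - 14)*(-73) = -96*(-73) = 7008)
√(X - 44221) = √(7008 - 44221) = √(-37213) = I*√37213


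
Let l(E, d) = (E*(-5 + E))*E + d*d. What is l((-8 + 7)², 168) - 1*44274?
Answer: -16054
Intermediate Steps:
l(E, d) = d² + E²*(-5 + E) (l(E, d) = E²*(-5 + E) + d² = d² + E²*(-5 + E))
l((-8 + 7)², 168) - 1*44274 = (((-8 + 7)²)³ + 168² - 5*(-8 + 7)⁴) - 1*44274 = (((-1)²)³ + 28224 - 5*((-1)²)²) - 44274 = (1³ + 28224 - 5*1²) - 44274 = (1 + 28224 - 5*1) - 44274 = (1 + 28224 - 5) - 44274 = 28220 - 44274 = -16054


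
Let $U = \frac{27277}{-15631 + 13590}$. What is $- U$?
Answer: $\frac{27277}{2041} \approx 13.365$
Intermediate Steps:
$U = - \frac{27277}{2041}$ ($U = \frac{27277}{-2041} = 27277 \left(- \frac{1}{2041}\right) = - \frac{27277}{2041} \approx -13.365$)
$- U = \left(-1\right) \left(- \frac{27277}{2041}\right) = \frac{27277}{2041}$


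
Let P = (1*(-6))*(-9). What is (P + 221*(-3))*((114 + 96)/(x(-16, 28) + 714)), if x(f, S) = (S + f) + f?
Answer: -12789/71 ≈ -180.13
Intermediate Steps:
P = 54 (P = -6*(-9) = 54)
x(f, S) = S + 2*f
(P + 221*(-3))*((114 + 96)/(x(-16, 28) + 714)) = (54 + 221*(-3))*((114 + 96)/((28 + 2*(-16)) + 714)) = (54 - 663)*(210/((28 - 32) + 714)) = -127890/(-4 + 714) = -127890/710 = -609*21/71 = -12789/71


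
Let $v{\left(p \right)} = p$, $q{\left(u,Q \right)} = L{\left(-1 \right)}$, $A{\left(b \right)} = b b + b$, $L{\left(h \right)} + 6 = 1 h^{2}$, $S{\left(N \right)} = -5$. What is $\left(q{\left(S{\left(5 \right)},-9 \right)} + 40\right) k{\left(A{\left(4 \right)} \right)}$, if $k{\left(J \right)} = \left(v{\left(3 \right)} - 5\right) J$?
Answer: $-1400$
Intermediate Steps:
$L{\left(h \right)} = -6 + h^{2}$ ($L{\left(h \right)} = -6 + 1 h^{2} = -6 + h^{2}$)
$A{\left(b \right)} = b + b^{2}$ ($A{\left(b \right)} = b^{2} + b = b + b^{2}$)
$q{\left(u,Q \right)} = -5$ ($q{\left(u,Q \right)} = -6 + \left(-1\right)^{2} = -6 + 1 = -5$)
$k{\left(J \right)} = - 2 J$ ($k{\left(J \right)} = \left(3 - 5\right) J = - 2 J$)
$\left(q{\left(S{\left(5 \right)},-9 \right)} + 40\right) k{\left(A{\left(4 \right)} \right)} = \left(-5 + 40\right) \left(- 2 \cdot 4 \left(1 + 4\right)\right) = 35 \left(- 2 \cdot 4 \cdot 5\right) = 35 \left(\left(-2\right) 20\right) = 35 \left(-40\right) = -1400$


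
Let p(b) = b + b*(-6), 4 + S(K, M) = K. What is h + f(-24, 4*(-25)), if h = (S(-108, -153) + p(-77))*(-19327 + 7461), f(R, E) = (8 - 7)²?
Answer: -3239417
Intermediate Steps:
S(K, M) = -4 + K
p(b) = -5*b (p(b) = b - 6*b = -5*b)
f(R, E) = 1 (f(R, E) = 1² = 1)
h = -3239418 (h = ((-4 - 108) - 5*(-77))*(-19327 + 7461) = (-112 + 385)*(-11866) = 273*(-11866) = -3239418)
h + f(-24, 4*(-25)) = -3239418 + 1 = -3239417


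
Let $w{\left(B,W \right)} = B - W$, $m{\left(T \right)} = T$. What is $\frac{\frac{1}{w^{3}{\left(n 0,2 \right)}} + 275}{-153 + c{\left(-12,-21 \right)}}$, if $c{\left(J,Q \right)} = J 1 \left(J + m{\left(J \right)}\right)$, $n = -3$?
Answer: $\frac{733}{360} \approx 2.0361$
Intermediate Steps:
$c{\left(J,Q \right)} = 2 J^{2}$ ($c{\left(J,Q \right)} = J 1 \left(J + J\right) = J 2 J = 2 J^{2}$)
$\frac{\frac{1}{w^{3}{\left(n 0,2 \right)}} + 275}{-153 + c{\left(-12,-21 \right)}} = \frac{\frac{1}{\left(\left(-3\right) 0 - 2\right)^{3}} + 275}{-153 + 2 \left(-12\right)^{2}} = \frac{\frac{1}{\left(0 - 2\right)^{3}} + 275}{-153 + 2 \cdot 144} = \frac{\frac{1}{\left(-2\right)^{3}} + 275}{-153 + 288} = \frac{\frac{1}{-8} + 275}{135} = \left(- \frac{1}{8} + 275\right) \frac{1}{135} = \frac{2199}{8} \cdot \frac{1}{135} = \frac{733}{360}$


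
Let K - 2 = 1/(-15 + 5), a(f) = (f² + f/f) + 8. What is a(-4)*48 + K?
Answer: 12019/10 ≈ 1201.9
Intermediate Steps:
a(f) = 9 + f² (a(f) = (f² + 1) + 8 = (1 + f²) + 8 = 9 + f²)
K = 19/10 (K = 2 + 1/(-15 + 5) = 2 + 1/(-10) = 2 - ⅒ = 19/10 ≈ 1.9000)
a(-4)*48 + K = (9 + (-4)²)*48 + 19/10 = (9 + 16)*48 + 19/10 = 25*48 + 19/10 = 1200 + 19/10 = 12019/10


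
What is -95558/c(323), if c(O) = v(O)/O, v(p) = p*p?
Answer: -95558/323 ≈ -295.85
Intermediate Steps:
v(p) = p²
c(O) = O (c(O) = O²/O = O)
-95558/c(323) = -95558/323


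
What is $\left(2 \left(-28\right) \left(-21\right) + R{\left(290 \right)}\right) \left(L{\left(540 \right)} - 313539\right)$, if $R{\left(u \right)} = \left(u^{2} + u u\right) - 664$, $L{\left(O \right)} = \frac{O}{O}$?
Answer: $-52897623056$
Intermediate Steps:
$L{\left(O \right)} = 1$
$R{\left(u \right)} = -664 + 2 u^{2}$ ($R{\left(u \right)} = \left(u^{2} + u^{2}\right) - 664 = 2 u^{2} - 664 = -664 + 2 u^{2}$)
$\left(2 \left(-28\right) \left(-21\right) + R{\left(290 \right)}\right) \left(L{\left(540 \right)} - 313539\right) = \left(2 \left(-28\right) \left(-21\right) - \left(664 - 2 \cdot 290^{2}\right)\right) \left(1 - 313539\right) = \left(\left(-56\right) \left(-21\right) + \left(-664 + 2 \cdot 84100\right)\right) \left(-313538\right) = \left(1176 + \left(-664 + 168200\right)\right) \left(-313538\right) = \left(1176 + 167536\right) \left(-313538\right) = 168712 \left(-313538\right) = -52897623056$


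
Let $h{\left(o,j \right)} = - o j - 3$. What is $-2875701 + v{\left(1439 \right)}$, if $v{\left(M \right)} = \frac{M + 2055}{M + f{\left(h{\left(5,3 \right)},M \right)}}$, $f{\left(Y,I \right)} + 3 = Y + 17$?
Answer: $- \frac{4126627441}{1435} \approx -2.8757 \cdot 10^{6}$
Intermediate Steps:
$h{\left(o,j \right)} = -3 - j o$ ($h{\left(o,j \right)} = - j o - 3 = -3 - j o$)
$f{\left(Y,I \right)} = 14 + Y$ ($f{\left(Y,I \right)} = -3 + \left(Y + 17\right) = -3 + \left(17 + Y\right) = 14 + Y$)
$v{\left(M \right)} = \frac{2055 + M}{-4 + M}$ ($v{\left(M \right)} = \frac{M + 2055}{M + \left(14 - \left(3 + 3 \cdot 5\right)\right)} = \frac{2055 + M}{M + \left(14 - 18\right)} = \frac{2055 + M}{M - 4} = \frac{2055 + M}{-4 + M}$)
$-2875701 + v{\left(1439 \right)} = -2875701 + \frac{2055 + 1439}{-4 + 1439} = -2875701 + \frac{1}{1435} \cdot 3494 = -2875701 + \frac{3494}{1435} = - \frac{4126627441}{1435}$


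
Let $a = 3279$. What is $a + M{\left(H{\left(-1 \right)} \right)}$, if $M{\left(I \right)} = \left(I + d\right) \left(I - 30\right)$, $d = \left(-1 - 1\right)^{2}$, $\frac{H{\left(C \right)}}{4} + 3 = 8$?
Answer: $3039$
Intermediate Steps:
$H{\left(C \right)} = 20$ ($H{\left(C \right)} = -12 + 4 \cdot 8 = -12 + 32 = 20$)
$d = 4$ ($d = \left(-2\right)^{2} = 4$)
$M{\left(I \right)} = \left(-30 + I\right) \left(4 + I\right)$ ($M{\left(I \right)} = \left(I + 4\right) \left(I - 30\right) = \left(4 + I\right) \left(-30 + I\right) = \left(-30 + I\right) \left(4 + I\right)$)
$a + M{\left(H{\left(-1 \right)} \right)} = 3279 - \left(640 - 400\right) = 3279 - 240 = 3039$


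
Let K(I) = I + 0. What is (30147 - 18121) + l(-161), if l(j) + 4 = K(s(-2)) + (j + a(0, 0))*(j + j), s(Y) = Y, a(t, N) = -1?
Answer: 64184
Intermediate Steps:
K(I) = I
l(j) = -6 + 2*j*(-1 + j) (l(j) = -4 + (-2 + (j - 1)*(j + j)) = -4 + (-2 + (-1 + j)*(2*j)) = -4 + (-2 + 2*j*(-1 + j)) = -6 + 2*j*(-1 + j))
(30147 - 18121) + l(-161) = (30147 - 18121) + (-6 - 2*(-161) + 2*(-161)²) = 12026 + (-6 + 322 + 2*25921) = 12026 + (-6 + 322 + 51842) = 12026 + 52158 = 64184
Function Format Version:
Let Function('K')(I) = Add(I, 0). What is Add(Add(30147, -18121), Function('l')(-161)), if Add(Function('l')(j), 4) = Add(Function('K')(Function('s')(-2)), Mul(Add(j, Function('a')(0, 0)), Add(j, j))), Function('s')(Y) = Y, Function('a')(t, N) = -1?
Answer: 64184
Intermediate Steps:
Function('K')(I) = I
Function('l')(j) = Add(-6, Mul(2, j, Add(-1, j))) (Function('l')(j) = Add(-4, Add(-2, Mul(Add(j, -1), Add(j, j)))) = Add(-4, Add(-2, Mul(Add(-1, j), Mul(2, j)))) = Add(-4, Add(-2, Mul(2, j, Add(-1, j)))) = Add(-6, Mul(2, j, Add(-1, j))))
Add(Add(30147, -18121), Function('l')(-161)) = Add(Add(30147, -18121), Add(-6, Mul(-2, -161), Mul(2, Pow(-161, 2)))) = Add(12026, Add(-6, 322, Mul(2, 25921))) = Add(12026, Add(-6, 322, 51842)) = Add(12026, 52158) = 64184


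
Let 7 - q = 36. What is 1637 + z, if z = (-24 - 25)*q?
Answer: 3058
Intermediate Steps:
q = -29 (q = 7 - 1*36 = 7 - 36 = -29)
z = 1421 (z = (-24 - 25)*(-29) = -49*(-29) = 1421)
1637 + z = 1637 + 1421 = 3058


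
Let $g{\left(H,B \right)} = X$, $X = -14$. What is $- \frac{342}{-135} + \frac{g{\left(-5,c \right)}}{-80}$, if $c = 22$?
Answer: $\frac{65}{24} \approx 2.7083$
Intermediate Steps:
$g{\left(H,B \right)} = -14$
$- \frac{342}{-135} + \frac{g{\left(-5,c \right)}}{-80} = - \frac{342}{-135} - \frac{14}{-80} = \left(-342\right) \left(- \frac{1}{135}\right) - - \frac{7}{40} = \frac{38}{15} + \frac{7}{40} = \frac{65}{24}$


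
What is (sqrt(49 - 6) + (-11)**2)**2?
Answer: (121 + sqrt(43))**2 ≈ 16271.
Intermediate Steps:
(sqrt(49 - 6) + (-11)**2)**2 = (sqrt(43) + 121)**2 = (121 + sqrt(43))**2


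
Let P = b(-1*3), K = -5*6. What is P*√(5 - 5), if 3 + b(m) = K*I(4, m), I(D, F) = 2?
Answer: 0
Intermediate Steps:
K = -30
b(m) = -63 (b(m) = -3 - 30*2 = -3 - 60 = -63)
P = -63
P*√(5 - 5) = -63*√(5 - 5) = -63*√0 = -63*0 = 0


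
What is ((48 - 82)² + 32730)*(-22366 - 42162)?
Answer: -2186595808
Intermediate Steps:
((48 - 82)² + 32730)*(-22366 - 42162) = ((-34)² + 32730)*(-64528) = (1156 + 32730)*(-64528) = 33886*(-64528) = -2186595808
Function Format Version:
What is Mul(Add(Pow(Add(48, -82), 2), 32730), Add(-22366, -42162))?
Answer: -2186595808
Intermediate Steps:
Mul(Add(Pow(Add(48, -82), 2), 32730), Add(-22366, -42162)) = Mul(Add(Pow(-34, 2), 32730), -64528) = Mul(Add(1156, 32730), -64528) = Mul(33886, -64528) = -2186595808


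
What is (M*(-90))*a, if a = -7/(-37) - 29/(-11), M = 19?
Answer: -1966500/407 ≈ -4831.7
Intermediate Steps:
a = 1150/407 (a = -7*(-1/37) - 29*(-1/11) = 7/37 + 29/11 = 1150/407 ≈ 2.8256)
(M*(-90))*a = (19*(-90))*(1150/407) = -1710*1150/407 = -1966500/407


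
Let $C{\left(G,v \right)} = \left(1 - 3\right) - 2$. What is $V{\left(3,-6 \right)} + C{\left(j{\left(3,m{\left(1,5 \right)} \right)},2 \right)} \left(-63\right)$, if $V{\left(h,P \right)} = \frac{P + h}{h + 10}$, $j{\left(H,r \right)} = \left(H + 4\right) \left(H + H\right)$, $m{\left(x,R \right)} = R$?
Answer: $\frac{3273}{13} \approx 251.77$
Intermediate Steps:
$j{\left(H,r \right)} = 2 H \left(4 + H\right)$ ($j{\left(H,r \right)} = \left(4 + H\right) 2 H = 2 H \left(4 + H\right)$)
$V{\left(h,P \right)} = \frac{P + h}{10 + h}$
$C{\left(G,v \right)} = -4$ ($C{\left(G,v \right)} = -2 - 2 = -4$)
$V{\left(3,-6 \right)} + C{\left(j{\left(3,m{\left(1,5 \right)} \right)},2 \right)} \left(-63\right) = \frac{-6 + 3}{10 + 3} - -252 = \frac{1}{13} \left(-3\right) + 252 = - \frac{3}{13} + 252 = \frac{3273}{13}$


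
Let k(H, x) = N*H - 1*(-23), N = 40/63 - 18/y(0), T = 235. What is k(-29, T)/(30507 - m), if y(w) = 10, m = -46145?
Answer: 4472/6036345 ≈ 0.00074085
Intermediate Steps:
N = -367/315 (N = 40/63 - 18/10 = 40*(1/63) - 18*⅒ = 40/63 - 9/5 = -367/315 ≈ -1.1651)
k(H, x) = 23 - 367*H/315 (k(H, x) = -367*H/315 - 1*(-23) = -367*H/315 + 23 = 23 - 367*H/315)
k(-29, T)/(30507 - m) = (23 - 367/315*(-29))/(30507 - 1*(-46145)) = (23 + 10643/315)/(30507 + 46145) = (17888/315)/76652 = (17888/315)*(1/76652) = 4472/6036345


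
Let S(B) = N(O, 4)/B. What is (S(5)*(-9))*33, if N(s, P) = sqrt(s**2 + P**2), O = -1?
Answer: -297*sqrt(17)/5 ≈ -244.91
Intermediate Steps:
N(s, P) = sqrt(P**2 + s**2)
S(B) = sqrt(17)/B (S(B) = sqrt(4**2 + (-1)**2)/B = sqrt(16 + 1)/B = sqrt(17)/B)
(S(5)*(-9))*33 = ((sqrt(17)/5)*(-9))*33 = -9*sqrt(17)/5*33 = -297*sqrt(17)/5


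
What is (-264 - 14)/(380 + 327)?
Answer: -278/707 ≈ -0.39321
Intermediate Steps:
(-264 - 14)/(380 + 327) = -278/707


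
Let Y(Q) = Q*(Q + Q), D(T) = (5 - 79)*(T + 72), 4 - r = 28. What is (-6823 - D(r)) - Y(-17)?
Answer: -3849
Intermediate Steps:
r = -24 (r = 4 - 1*28 = 4 - 28 = -24)
D(T) = -5328 - 74*T (D(T) = -74*(72 + T) = -5328 - 74*T)
Y(Q) = 2*Q**2 (Y(Q) = Q*(2*Q) = 2*Q**2)
(-6823 - D(r)) - Y(-17) = (-6823 - (-5328 - 74*(-24))) - 2*(-17)**2 = (-6823 - (-5328 + 1776)) - 2*289 = (-6823 - 1*(-3552)) - 1*578 = (-6823 + 3552) - 578 = -3271 - 578 = -3849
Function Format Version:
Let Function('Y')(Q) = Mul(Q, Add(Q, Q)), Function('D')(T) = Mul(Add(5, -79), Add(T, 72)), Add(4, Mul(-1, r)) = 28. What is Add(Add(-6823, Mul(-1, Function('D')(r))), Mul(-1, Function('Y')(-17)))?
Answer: -3849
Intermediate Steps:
r = -24 (r = Add(4, Mul(-1, 28)) = Add(4, -28) = -24)
Function('D')(T) = Add(-5328, Mul(-74, T)) (Function('D')(T) = Mul(-74, Add(72, T)) = Add(-5328, Mul(-74, T)))
Function('Y')(Q) = Mul(2, Pow(Q, 2)) (Function('Y')(Q) = Mul(Q, Mul(2, Q)) = Mul(2, Pow(Q, 2)))
Add(Add(-6823, Mul(-1, Function('D')(r))), Mul(-1, Function('Y')(-17))) = Add(Add(-6823, Mul(-1, Add(-5328, Mul(-74, -24)))), Mul(-1, Mul(2, Pow(-17, 2)))) = Add(Add(-6823, Mul(-1, Add(-5328, 1776))), Mul(-1, Mul(2, 289))) = Add(Add(-6823, Mul(-1, -3552)), Mul(-1, 578)) = Add(Add(-6823, 3552), -578) = Add(-3271, -578) = -3849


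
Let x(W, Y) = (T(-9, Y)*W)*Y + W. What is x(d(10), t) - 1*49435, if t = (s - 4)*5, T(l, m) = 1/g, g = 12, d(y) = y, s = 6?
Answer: -148250/3 ≈ -49417.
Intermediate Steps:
T(l, m) = 1/12
t = 10 (t = (6 - 4)*5 = 2*5 = 10)
x(W, Y) = W + W*Y/12 (x(W, Y) = (W/12)*Y + W = W*Y/12 + W = W + W*Y/12)
x(d(10), t) - 1*49435 = (1/12)*10*(12 + 10) - 1*49435 = (1/12)*10*22 - 49435 = 55/3 - 49435 = -148250/3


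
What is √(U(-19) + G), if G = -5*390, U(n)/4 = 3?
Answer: I*√1938 ≈ 44.023*I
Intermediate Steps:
U(n) = 12 (U(n) = 4*3 = 12)
G = -1950
√(U(-19) + G) = √(12 - 1950) = √(-1938) = I*√1938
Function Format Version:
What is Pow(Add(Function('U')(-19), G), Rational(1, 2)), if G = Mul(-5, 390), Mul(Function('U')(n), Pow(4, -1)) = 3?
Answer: Mul(I, Pow(1938, Rational(1, 2))) ≈ Mul(44.023, I)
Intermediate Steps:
Function('U')(n) = 12 (Function('U')(n) = Mul(4, 3) = 12)
G = -1950
Pow(Add(Function('U')(-19), G), Rational(1, 2)) = Pow(Add(12, -1950), Rational(1, 2)) = Pow(-1938, Rational(1, 2)) = Mul(I, Pow(1938, Rational(1, 2)))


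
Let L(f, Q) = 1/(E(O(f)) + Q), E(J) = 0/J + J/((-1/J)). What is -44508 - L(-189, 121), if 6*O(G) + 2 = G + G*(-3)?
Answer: -1524621531/34255 ≈ -44508.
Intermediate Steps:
O(G) = -⅓ - G/3 (O(G) = -⅓ + (G + G*(-3))/6 = -⅓ + (G - 3*G)/6 = -⅓ + (-2*G)/6 = -⅓ - G/3)
E(J) = -J² (E(J) = 0 + J*(-J) = 0 - J² = -J²)
L(f, Q) = 1/(Q - (-⅓ - f/3)²) (L(f, Q) = 1/(-(-⅓ - f/3)² + Q) = 1/(Q - (-⅓ - f/3)²))
-44508 - L(-189, 121) = -44508 - 9/(-(1 - 189)² + 9*121) = -44508 - 9/(-1*(-188)² + 1089) = -44508 - 9/(-1*35344 + 1089) = -44508 - 9/(-35344 + 1089) = -44508 - 9/(-34255) = -44508 - 9*(-1)/34255 = -44508 - 1*(-9/34255) = -44508 + 9/34255 = -1524621531/34255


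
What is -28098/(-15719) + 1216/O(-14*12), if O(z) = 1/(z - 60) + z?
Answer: -3281767422/602116295 ≈ -5.4504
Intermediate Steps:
O(z) = z + 1/(-60 + z) (O(z) = 1/(-60 + z) + z = z + 1/(-60 + z))
-28098/(-15719) + 1216/O(-14*12) = -28098/(-15719) + 1216/(((1 + (-14*12)² - (-840)*12)/(-60 - 14*12))) = -28098*(-1/15719) + 1216/(((1 + (-168)² - 60*(-168))/(-60 - 168))) = 28098/15719 + 1216/(((1 + 28224 + 10080)/(-228))) = 28098/15719 + 1216/((-1/228*38305)) = 28098/15719 + 1216/(-38305/228) = 28098/15719 + 1216*(-228/38305) = 28098/15719 - 277248/38305 = -3281767422/602116295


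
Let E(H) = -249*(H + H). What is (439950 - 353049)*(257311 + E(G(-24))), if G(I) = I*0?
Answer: 22360583211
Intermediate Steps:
G(I) = 0
E(H) = -498*H
(439950 - 353049)*(257311 + E(G(-24))) = (439950 - 353049)*(257311 - 498*0) = 86901*(257311 + 0) = 86901*257311 = 22360583211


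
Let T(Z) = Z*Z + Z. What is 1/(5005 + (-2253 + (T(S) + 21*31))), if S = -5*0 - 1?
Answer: 1/3403 ≈ 0.00029386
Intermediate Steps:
S = -1 (S = 0 - 1 = -1)
T(Z) = Z + Z**2 (T(Z) = Z**2 + Z = Z + Z**2)
1/(5005 + (-2253 + (T(S) + 21*31))) = 1/(5005 + (-2253 + (-(1 - 1) + 21*31))) = 1/(5005 + (-2253 + (-1*0 + 651))) = 1/(5005 + (-2253 + (0 + 651))) = 1/(5005 + (-2253 + 651)) = 1/(5005 - 1602) = 1/3403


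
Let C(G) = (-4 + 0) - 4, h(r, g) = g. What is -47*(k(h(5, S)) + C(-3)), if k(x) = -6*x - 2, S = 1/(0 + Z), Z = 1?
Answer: 752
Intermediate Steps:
S = 1 (S = 1/(0 + 1) = 1/1 = 1)
k(x) = -2 - 6*x
C(G) = -8 (C(G) = -4 - 4 = -8)
-47*(k(h(5, S)) + C(-3)) = -47*((-2 - 6*1) - 8) = -47*((-2 - 6) - 8) = -47*(-8 - 8) = -47*(-16) = 752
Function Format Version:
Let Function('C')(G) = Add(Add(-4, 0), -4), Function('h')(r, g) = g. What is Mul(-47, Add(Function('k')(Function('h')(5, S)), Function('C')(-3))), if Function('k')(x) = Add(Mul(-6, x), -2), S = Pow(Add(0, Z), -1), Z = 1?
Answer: 752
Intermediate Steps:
S = 1 (S = Pow(Add(0, 1), -1) = Pow(1, -1) = 1)
Function('k')(x) = Add(-2, Mul(-6, x))
Function('C')(G) = -8 (Function('C')(G) = Add(-4, -4) = -8)
Mul(-47, Add(Function('k')(Function('h')(5, S)), Function('C')(-3))) = Mul(-47, Add(Add(-2, Mul(-6, 1)), -8)) = Mul(-47, Add(Add(-2, -6), -8)) = Mul(-47, Add(-8, -8)) = Mul(-47, -16) = 752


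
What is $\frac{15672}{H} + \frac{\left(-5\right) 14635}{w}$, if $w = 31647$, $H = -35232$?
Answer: $- \frac{128086391}{46457796} \approx -2.757$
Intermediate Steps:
$\frac{15672}{H} + \frac{\left(-5\right) 14635}{w} = \frac{15672}{-35232} + \frac{\left(-5\right) 14635}{31647} = 15672 \left(- \frac{1}{35232}\right) - \frac{73175}{31647} = - \frac{653}{1468} - \frac{73175}{31647} = - \frac{128086391}{46457796}$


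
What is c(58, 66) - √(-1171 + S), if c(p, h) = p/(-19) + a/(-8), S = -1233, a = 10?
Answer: -327/76 - 2*I*√601 ≈ -4.3026 - 49.031*I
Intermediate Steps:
c(p, h) = -5/4 - p/19 (c(p, h) = p/(-19) + 10/(-8) = p*(-1/19) + 10*(-⅛) = -p/19 - 5/4 = -5/4 - p/19)
c(58, 66) - √(-1171 + S) = (-5/4 - 1/19*58) - √(-1171 - 1233) = (-5/4 - 58/19) - √(-2404) = -327/76 - 2*I*√601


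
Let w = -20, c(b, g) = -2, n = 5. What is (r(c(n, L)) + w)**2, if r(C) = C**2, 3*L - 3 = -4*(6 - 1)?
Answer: 256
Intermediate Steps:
L = -17/3 (L = 1 + (-4*(6 - 1))/3 = 1 + (-4*5)/3 = 1 + (1/3)*(-20) = 1 - 20/3 = -17/3 ≈ -5.6667)
(r(c(n, L)) + w)**2 = ((-2)**2 - 20)**2 = (4 - 20)**2 = (-16)**2 = 256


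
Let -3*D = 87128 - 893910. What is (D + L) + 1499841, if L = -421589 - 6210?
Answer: 4022908/3 ≈ 1.3410e+6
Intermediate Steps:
D = 806782/3 (D = -(87128 - 893910)/3 = -⅓*(-806782) = 806782/3 ≈ 2.6893e+5)
L = -427799
(D + L) + 1499841 = (806782/3 - 427799) + 1499841 = -476615/3 + 1499841 = 4022908/3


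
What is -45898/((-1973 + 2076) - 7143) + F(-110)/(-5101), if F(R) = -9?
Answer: 117094529/17955520 ≈ 6.5214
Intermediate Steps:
-45898/((-1973 + 2076) - 7143) + F(-110)/(-5101) = -45898/((-1973 + 2076) - 7143) - 9/(-5101) = -45898/(103 - 7143) - 9*(-1/5101) = -45898/(-7040) + 9/5101 = -45898*(-1/7040) + 9/5101 = 22949/3520 + 9/5101 = 117094529/17955520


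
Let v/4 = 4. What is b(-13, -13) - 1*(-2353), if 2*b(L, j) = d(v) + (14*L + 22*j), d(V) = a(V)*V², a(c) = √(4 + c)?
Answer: 2119 + 256*√5 ≈ 2691.4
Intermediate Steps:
v = 16 (v = 4*4 = 16)
d(V) = V²*√(4 + V) (d(V) = √(4 + V)*V² = V²*√(4 + V))
b(L, j) = 7*L + 11*j + 256*√5 (b(L, j) = (16²*√(4 + 16) + (14*L + 22*j))/2 = (256*√20 + (14*L + 22*j))/2 = (256*(2*√5) + (14*L + 22*j))/2 = (512*√5 + (14*L + 22*j))/2 = (14*L + 22*j + 512*√5)/2 = 7*L + 11*j + 256*√5)
b(-13, -13) - 1*(-2353) = (7*(-13) + 11*(-13) + 256*√5) - 1*(-2353) = (-91 - 143 + 256*√5) + 2353 = (-234 + 256*√5) + 2353 = 2119 + 256*√5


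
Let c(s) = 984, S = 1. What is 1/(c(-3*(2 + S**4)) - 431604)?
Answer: -1/430620 ≈ -2.3222e-6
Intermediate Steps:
1/(c(-3*(2 + S**4)) - 431604) = 1/(984 - 431604) = 1/(-430620) = -1/430620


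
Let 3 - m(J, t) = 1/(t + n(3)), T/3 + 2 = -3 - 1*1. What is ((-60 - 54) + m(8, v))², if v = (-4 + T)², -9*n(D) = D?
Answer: 25941612096/2105401 ≈ 12321.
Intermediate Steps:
T = -18 (T = -6 + 3*(-3 - 1*1) = -6 + 3*(-3 - 1) = -6 + 3*(-4) = -6 - 12 = -18)
n(D) = -D/9
v = 484 (v = (-4 - 18)² = (-22)² = 484)
m(J, t) = 3 - 1/(-⅓ + t) (m(J, t) = 3 - 1/(t - ⅑*3) = 3 - 1/(t - ⅓) = 3 - 1/(-⅓ + t))
((-60 - 54) + m(8, v))² = ((-60 - 54) + 3*(-2 + 3*484)/(-1 + 3*484))² = (-114 + 3*(-2 + 1452)/(-1 + 1452))² = (-114 + 3*1450/1451)² = (-114 + 3*(1/1451)*1450)² = (-114 + 4350/1451)² = (-161064/1451)² = 25941612096/2105401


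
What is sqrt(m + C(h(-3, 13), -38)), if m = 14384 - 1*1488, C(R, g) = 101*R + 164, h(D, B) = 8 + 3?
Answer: sqrt(14171) ≈ 119.04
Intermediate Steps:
h(D, B) = 11
C(R, g) = 164 + 101*R
m = 12896 (m = 14384 - 1488 = 12896)
sqrt(m + C(h(-3, 13), -38)) = sqrt(12896 + (164 + 101*11)) = sqrt(12896 + (164 + 1111)) = sqrt(12896 + 1275) = sqrt(14171)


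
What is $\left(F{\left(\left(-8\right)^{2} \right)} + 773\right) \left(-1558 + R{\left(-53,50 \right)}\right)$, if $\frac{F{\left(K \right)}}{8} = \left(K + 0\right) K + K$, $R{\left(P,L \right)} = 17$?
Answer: $-52475673$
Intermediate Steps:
$F{\left(K \right)} = 8 K + 8 K^{2}$ ($F{\left(K \right)} = 8 \left(\left(K + 0\right) K + K\right) = 8 \left(K K + K\right) = 8 \left(K^{2} + K\right) = 8 \left(K + K^{2}\right) = 8 K + 8 K^{2}$)
$\left(F{\left(\left(-8\right)^{2} \right)} + 773\right) \left(-1558 + R{\left(-53,50 \right)}\right) = \left(8 \left(-8\right)^{2} \left(1 + \left(-8\right)^{2}\right) + 773\right) \left(-1558 + 17\right) = \left(8 \cdot 64 \left(1 + 64\right) + 773\right) \left(-1541\right) = \left(8 \cdot 64 \cdot 65 + 773\right) \left(-1541\right) = \left(33280 + 773\right) \left(-1541\right) = 34053 \left(-1541\right) = -52475673$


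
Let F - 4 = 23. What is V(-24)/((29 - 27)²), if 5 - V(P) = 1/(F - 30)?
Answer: 4/3 ≈ 1.3333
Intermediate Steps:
F = 27 (F = 4 + 23 = 27)
V(P) = 16/3 (V(P) = 5 - 1/(27 - 30) = 5 - 1/(-3) = 5 - 1*(-⅓) = 5 + ⅓ = 16/3)
V(-24)/((29 - 27)²) = 16/(3*((29 - 27)²)) = 16/(3*(2²)) = (16/3)/4 = (16/3)*(¼) = 4/3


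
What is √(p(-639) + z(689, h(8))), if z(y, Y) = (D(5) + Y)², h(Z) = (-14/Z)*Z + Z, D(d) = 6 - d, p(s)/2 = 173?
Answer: √371 ≈ 19.261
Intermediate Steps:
p(s) = 346 (p(s) = 2*173 = 346)
h(Z) = -14 + Z
z(y, Y) = (1 + Y)² (z(y, Y) = ((6 - 1*5) + Y)² = ((6 - 5) + Y)² = (1 + Y)²)
√(p(-639) + z(689, h(8))) = √(346 + (1 + (-14 + 8))²) = √(346 + (1 - 6)²) = √(346 + (-5)²) = √(346 + 25) = √371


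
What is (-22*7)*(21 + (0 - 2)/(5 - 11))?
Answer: -9856/3 ≈ -3285.3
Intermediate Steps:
(-22*7)*(21 + (0 - 2)/(5 - 11)) = -154*(21 - 2/(-6)) = -154*(21 - 2*(-1/6)) = -154*(21 + 1/3) = -154*64/3 = -9856/3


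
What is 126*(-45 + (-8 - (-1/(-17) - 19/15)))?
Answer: -554694/85 ≈ -6525.8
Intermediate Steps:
126*(-45 + (-8 - (-1/(-17) - 19/15))) = 126*(-45 + (-8 - (-1*(-1/17) - 19*1/15))) = 126*(-45 + (-8 - (1/17 - 19/15))) = 126*(-45 + (-8 - 1*(-308/255))) = 126*(-45 + (-8 + 308/255)) = 126*(-45 - 1732/255) = 126*(-13207/255) = -554694/85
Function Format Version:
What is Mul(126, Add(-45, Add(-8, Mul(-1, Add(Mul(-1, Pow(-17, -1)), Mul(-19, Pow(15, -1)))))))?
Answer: Rational(-554694, 85) ≈ -6525.8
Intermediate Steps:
Mul(126, Add(-45, Add(-8, Mul(-1, Add(Mul(-1, Pow(-17, -1)), Mul(-19, Pow(15, -1))))))) = Mul(126, Add(-45, Add(-8, Mul(-1, Add(Mul(-1, Rational(-1, 17)), Mul(-19, Rational(1, 15))))))) = Mul(126, Add(-45, Add(-8, Mul(-1, Add(Rational(1, 17), Rational(-19, 15)))))) = Mul(126, Add(-45, Add(-8, Mul(-1, Rational(-308, 255))))) = Mul(126, Add(-45, Add(-8, Rational(308, 255)))) = Mul(126, Add(-45, Rational(-1732, 255))) = Mul(126, Rational(-13207, 255)) = Rational(-554694, 85)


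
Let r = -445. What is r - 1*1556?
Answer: -2001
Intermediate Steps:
r - 1*1556 = -445 - 1*1556 = -445 - 1556 = -2001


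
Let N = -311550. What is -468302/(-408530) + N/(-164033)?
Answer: 102047251733/33506200745 ≈ 3.0456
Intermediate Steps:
-468302/(-408530) + N/(-164033) = -468302/(-408530) - 311550/(-164033) = -468302*(-1/408530) - 311550*(-1/164033) = 234151/204265 + 311550/164033 = 102047251733/33506200745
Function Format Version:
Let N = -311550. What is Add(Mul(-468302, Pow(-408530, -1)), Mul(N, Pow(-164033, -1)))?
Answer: Rational(102047251733, 33506200745) ≈ 3.0456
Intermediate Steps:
Add(Mul(-468302, Pow(-408530, -1)), Mul(N, Pow(-164033, -1))) = Add(Mul(-468302, Pow(-408530, -1)), Mul(-311550, Pow(-164033, -1))) = Add(Mul(-468302, Rational(-1, 408530)), Mul(-311550, Rational(-1, 164033))) = Add(Rational(234151, 204265), Rational(311550, 164033)) = Rational(102047251733, 33506200745)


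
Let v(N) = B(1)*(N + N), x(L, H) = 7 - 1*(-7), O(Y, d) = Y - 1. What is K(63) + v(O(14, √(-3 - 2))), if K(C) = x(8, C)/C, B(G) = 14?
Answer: 3278/9 ≈ 364.22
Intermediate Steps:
O(Y, d) = -1 + Y
x(L, H) = 14 (x(L, H) = 7 + 7 = 14)
K(C) = 14/C
v(N) = 28*N (v(N) = 14*(N + N) = 14*(2*N) = 28*N)
K(63) + v(O(14, √(-3 - 2))) = 14/63 + 28*(-1 + 14) = 14*(1/63) + 28*13 = 2/9 + 364 = 3278/9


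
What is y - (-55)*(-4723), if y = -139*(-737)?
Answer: -157322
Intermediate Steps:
y = 102443
y - (-55)*(-4723) = 102443 - (-55)*(-4723) = 102443 - 1*259765 = 102443 - 259765 = -157322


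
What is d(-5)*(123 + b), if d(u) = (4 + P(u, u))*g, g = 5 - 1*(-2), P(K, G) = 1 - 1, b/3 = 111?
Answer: 12768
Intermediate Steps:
b = 333 (b = 3*111 = 333)
P(K, G) = 0
g = 7 (g = 5 + 2 = 7)
d(u) = 28 (d(u) = (4 + 0)*7 = 4*7 = 28)
d(-5)*(123 + b) = 28*(123 + 333) = 28*456 = 12768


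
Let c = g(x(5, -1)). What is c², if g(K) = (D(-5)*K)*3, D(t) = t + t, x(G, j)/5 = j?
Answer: 22500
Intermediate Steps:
x(G, j) = 5*j
D(t) = 2*t
g(K) = -30*K (g(K) = ((2*(-5))*K)*3 = -10*K*3 = -30*K)
c = 150 (c = -150*(-1) = -30*(-5) = 150)
c² = 150² = 22500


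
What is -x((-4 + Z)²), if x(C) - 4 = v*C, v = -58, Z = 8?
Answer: 924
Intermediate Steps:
x(C) = 4 - 58*C
-x((-4 + Z)²) = -(4 - 58*(-4 + 8)²) = -(4 - 58*4²) = -(4 - 58*16) = -(4 - 928) = -1*(-924) = 924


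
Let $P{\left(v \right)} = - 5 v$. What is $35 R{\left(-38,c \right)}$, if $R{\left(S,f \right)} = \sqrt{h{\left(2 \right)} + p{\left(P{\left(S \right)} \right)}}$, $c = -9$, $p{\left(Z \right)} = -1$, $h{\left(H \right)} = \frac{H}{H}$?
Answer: $0$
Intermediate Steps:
$h{\left(H \right)} = 1$
$R{\left(S,f \right)} = 0$ ($R{\left(S,f \right)} = \sqrt{1 - 1} = \sqrt{0} = 0$)
$35 R{\left(-38,c \right)} = 35 \cdot 0 = 0$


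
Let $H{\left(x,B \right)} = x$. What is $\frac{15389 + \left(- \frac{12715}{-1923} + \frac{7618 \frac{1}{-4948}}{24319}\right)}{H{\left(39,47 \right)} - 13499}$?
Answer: $- \frac{1215861271121}{1062997216872} \approx -1.1438$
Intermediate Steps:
$\frac{15389 + \left(- \frac{12715}{-1923} + \frac{7618 \frac{1}{-4948}}{24319}\right)}{H{\left(39,47 \right)} - 13499} = \frac{15389 + \left(- \frac{12715}{-1923} + \frac{7618 \frac{1}{-4948}}{24319}\right)}{39 - 13499} = \frac{15389 + \left(\left(-12715\right) \left(- \frac{1}{1923}\right) + 7618 \left(- \frac{1}{4948}\right) \frac{1}{24319}\right)}{-13460} = \left(15389 + \left(\frac{12715}{1923} - \frac{13}{205342}\right)\right) \left(- \frac{1}{13460}\right) = \left(15389 + \frac{2610898531}{394872666}\right) \left(- \frac{1}{13460}\right) = \frac{6079306355605}{394872666} \left(- \frac{1}{13460}\right) = - \frac{1215861271121}{1062997216872}$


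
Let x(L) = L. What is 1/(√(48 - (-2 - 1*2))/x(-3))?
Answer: -3*√13/26 ≈ -0.41603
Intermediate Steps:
1/(√(48 - (-2 - 1*2))/x(-3)) = 1/(√(48 - (-2 - 1*2))/(-3)) = 1/(-√(48 - (-2 - 2))/3) = 1/(-√(48 - 1*(-4))/3) = 1/(-√(48 + 4)/3) = 1/(-2*√13/3) = -3*√13/26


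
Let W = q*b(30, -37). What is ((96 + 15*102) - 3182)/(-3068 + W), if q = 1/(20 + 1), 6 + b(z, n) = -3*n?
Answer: 1556/3063 ≈ 0.50800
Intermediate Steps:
b(z, n) = -6 - 3*n
q = 1/21 ≈ 0.047619
W = 5 (W = (-6 - 3*(-37))/21 = (-6 + 111)/21 = (1/21)*105 = 5)
((96 + 15*102) - 3182)/(-3068 + W) = ((96 + 15*102) - 3182)/(-3068 + 5) = ((96 + 1530) - 3182)/(-3063) = (1626 - 3182)*(-1/3063) = -1556*(-1/3063) = 1556/3063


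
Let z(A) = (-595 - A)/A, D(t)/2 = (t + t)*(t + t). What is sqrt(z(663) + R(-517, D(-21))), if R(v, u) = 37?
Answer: 37*sqrt(39)/39 ≈ 5.9247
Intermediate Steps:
D(t) = 8*t**2 (D(t) = 2*((t + t)*(t + t)) = 2*((2*t)*(2*t)) = 2*(4*t**2) = 8*t**2)
z(A) = (-595 - A)/A
sqrt(z(663) + R(-517, D(-21))) = sqrt((-595 - 1*663)/663 + 37) = sqrt((-595 - 663)/663 + 37) = sqrt((1/663)*(-1258) + 37) = sqrt(-74/39 + 37) = sqrt(1369/39) = 37*sqrt(39)/39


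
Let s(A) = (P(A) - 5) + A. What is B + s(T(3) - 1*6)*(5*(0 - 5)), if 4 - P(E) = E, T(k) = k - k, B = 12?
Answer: 37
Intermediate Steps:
T(k) = 0
P(E) = 4 - E
s(A) = -1 (s(A) = ((4 - A) - 5) + A = (-1 - A) + A = -1)
B + s(T(3) - 1*6)*(5*(0 - 5)) = 12 - 5*(0 - 5) = 12 - 5*(-5) = 12 - 1*(-25) = 12 + 25 = 37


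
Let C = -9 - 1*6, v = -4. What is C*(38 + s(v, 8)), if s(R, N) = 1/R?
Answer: -2265/4 ≈ -566.25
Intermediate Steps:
C = -15 (C = -9 - 6 = -15)
C*(38 + s(v, 8)) = -15*(38 + 1/(-4)) = -15*(38 - ¼) = -15*151/4 = -2265/4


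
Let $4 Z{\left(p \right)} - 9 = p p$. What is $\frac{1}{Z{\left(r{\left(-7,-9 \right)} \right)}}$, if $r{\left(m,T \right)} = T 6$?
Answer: $\frac{4}{2925} \approx 0.0013675$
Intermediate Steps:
$r{\left(m,T \right)} = 6 T$
$Z{\left(p \right)} = \frac{9}{4} + \frac{p^{2}}{4}$ ($Z{\left(p \right)} = \frac{9}{4} + \frac{p p}{4} = \frac{9}{4} + \frac{p^{2}}{4}$)
$\frac{1}{Z{\left(r{\left(-7,-9 \right)} \right)}} = \frac{1}{\frac{9}{4} + \frac{\left(6 \left(-9\right)\right)^{2}}{4}} = \frac{1}{\frac{9}{4} + \frac{\left(-54\right)^{2}}{4}} = \frac{1}{\frac{9}{4} + \frac{1}{4} \cdot 2916} = \frac{1}{\frac{9}{4} + 729} = \frac{1}{\frac{2925}{4}} = \frac{4}{2925}$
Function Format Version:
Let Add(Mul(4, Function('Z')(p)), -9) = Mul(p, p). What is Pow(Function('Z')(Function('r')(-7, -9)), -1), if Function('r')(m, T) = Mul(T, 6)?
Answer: Rational(4, 2925) ≈ 0.0013675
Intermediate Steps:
Function('r')(m, T) = Mul(6, T)
Function('Z')(p) = Add(Rational(9, 4), Mul(Rational(1, 4), Pow(p, 2))) (Function('Z')(p) = Add(Rational(9, 4), Mul(Rational(1, 4), Mul(p, p))) = Add(Rational(9, 4), Mul(Rational(1, 4), Pow(p, 2))))
Pow(Function('Z')(Function('r')(-7, -9)), -1) = Pow(Add(Rational(9, 4), Mul(Rational(1, 4), Pow(Mul(6, -9), 2))), -1) = Pow(Add(Rational(9, 4), Mul(Rational(1, 4), Pow(-54, 2))), -1) = Pow(Add(Rational(9, 4), Mul(Rational(1, 4), 2916)), -1) = Pow(Add(Rational(9, 4), 729), -1) = Pow(Rational(2925, 4), -1) = Rational(4, 2925)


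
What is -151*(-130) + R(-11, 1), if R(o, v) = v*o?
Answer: 19619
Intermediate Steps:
R(o, v) = o*v
-151*(-130) + R(-11, 1) = -151*(-130) - 11*1 = 19630 - 11 = 19619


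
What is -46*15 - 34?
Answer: -724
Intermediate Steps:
-46*15 - 34 = -690 - 34 = -724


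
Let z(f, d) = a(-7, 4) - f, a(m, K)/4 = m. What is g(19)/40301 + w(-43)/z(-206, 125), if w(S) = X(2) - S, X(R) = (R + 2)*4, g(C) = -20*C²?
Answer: 1092599/7173578 ≈ 0.15231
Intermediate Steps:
a(m, K) = 4*m
X(R) = 8 + 4*R (X(R) = (2 + R)*4 = 8 + 4*R)
w(S) = 16 - S (w(S) = (8 + 4*2) - S = (8 + 8) - S = 16 - S)
z(f, d) = -28 - f (z(f, d) = 4*(-7) - f = -28 - f)
g(19)/40301 + w(-43)/z(-206, 125) = -20*19²/40301 + (16 - 1*(-43))/(-28 - 1*(-206)) = -20*361*(1/40301) + (16 + 43)/(-28 + 206) = -7220*1/40301 + 59/178 = -7220/40301 + 59*(1/178) = -7220/40301 + 59/178 = 1092599/7173578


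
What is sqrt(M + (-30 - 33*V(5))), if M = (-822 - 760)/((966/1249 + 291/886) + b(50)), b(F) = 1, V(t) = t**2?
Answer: I*sqrt(8697536795381107)/2325949 ≈ 40.096*I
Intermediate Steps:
M = -1750663348/2325949 (M = (-822 - 760)/((966/1249 + 291/886) + 1) = -1582/((966*(1/1249) + 291*(1/886)) + 1) = -1582/((966/1249 + 291/886) + 1) = -1582/(1219335/1106614 + 1) = -1582/2325949/1106614 = -1582*1106614/2325949 = -1750663348/2325949 ≈ -752.67)
sqrt(M + (-30 - 33*V(5))) = sqrt(-1750663348/2325949 + (-30 - 33*5**2)) = sqrt(-1750663348/2325949 + (-30 - 33*25)) = sqrt(-1750663348/2325949 + (-30 - 825)) = sqrt(-1750663348/2325949 - 855) = sqrt(-3739349743/2325949) = I*sqrt(8697536795381107)/2325949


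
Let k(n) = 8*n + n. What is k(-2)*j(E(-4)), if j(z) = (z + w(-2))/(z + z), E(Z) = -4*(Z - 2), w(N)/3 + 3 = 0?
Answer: -45/8 ≈ -5.6250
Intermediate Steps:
w(N) = -9 (w(N) = -9 + 3*0 = -9 + 0 = -9)
E(Z) = 8 - 4*Z (E(Z) = -4*(-2 + Z) = 8 - 4*Z)
k(n) = 9*n
j(z) = (-9 + z)/(2*z) (j(z) = (z - 9)/(z + z) = (-9 + z)/((2*z)) = (-9 + z)*(1/(2*z)) = (-9 + z)/(2*z))
k(-2)*j(E(-4)) = (9*(-2))*((-9 + (8 - 4*(-4)))/(2*(8 - 4*(-4)))) = -9*(-9 + (8 + 16))/(8 + 16) = -9*(-9 + 24)/24 = -9*15/24 = -18*5/16 = -45/8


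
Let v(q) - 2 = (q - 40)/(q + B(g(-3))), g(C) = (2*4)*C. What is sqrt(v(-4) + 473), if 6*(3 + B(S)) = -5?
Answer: 7*sqrt(21667)/47 ≈ 21.923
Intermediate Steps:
g(C) = 8*C
B(S) = -23/6 (B(S) = -3 + (1/6)*(-5) = -3 - 5/6 = -23/6)
v(q) = 2 + (-40 + q)/(-23/6 + q) (v(q) = 2 + (q - 40)/(q - 23/6) = 2 + (-40 + q)/(-23/6 + q))
sqrt(v(-4) + 473) = sqrt(2*(-143 + 9*(-4))/(-23 + 6*(-4)) + 473) = sqrt(2*(-143 - 36)/(-23 - 24) + 473) = sqrt(2*(-179)/(-47) + 473) = sqrt(2*(-1/47)*(-179) + 473) = sqrt(358/47 + 473) = sqrt(22589/47) = 7*sqrt(21667)/47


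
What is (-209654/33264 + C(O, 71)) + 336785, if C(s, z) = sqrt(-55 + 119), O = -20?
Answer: 5601436349/16632 ≈ 3.3679e+5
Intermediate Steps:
C(s, z) = 8 (C(s, z) = sqrt(64) = 8)
(-209654/33264 + C(O, 71)) + 336785 = (-209654/33264 + 8) + 336785 = (-209654*1/33264 + 8) + 336785 = (-104827/16632 + 8) + 336785 = 28229/16632 + 336785 = 5601436349/16632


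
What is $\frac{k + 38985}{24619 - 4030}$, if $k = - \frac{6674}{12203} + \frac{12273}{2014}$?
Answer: $\frac{958264511353}{506012599938} \approx 1.8938$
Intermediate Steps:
$k = \frac{136325983}{24576842}$ ($k = \left(-6674\right) \frac{1}{12203} + 12273 \cdot \frac{1}{2014} = - \frac{6674}{12203} + \frac{12273}{2014} = \frac{136325983}{24576842} \approx 5.5469$)
$\frac{k + 38985}{24619 - 4030} = \frac{\frac{136325983}{24576842} + 38985}{24619 - 4030} = \frac{958264511353}{24576842 \cdot 20589} = \frac{958264511353}{24576842} \cdot \frac{1}{20589} = \frac{958264511353}{506012599938}$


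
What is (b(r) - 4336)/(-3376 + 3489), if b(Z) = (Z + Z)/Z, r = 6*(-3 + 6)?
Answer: -4334/113 ≈ -38.354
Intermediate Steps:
r = 18 (r = 6*3 = 18)
b(Z) = 2 (b(Z) = (2*Z)/Z = 2)
(b(r) - 4336)/(-3376 + 3489) = (2 - 4336)/(-3376 + 3489) = -4334/113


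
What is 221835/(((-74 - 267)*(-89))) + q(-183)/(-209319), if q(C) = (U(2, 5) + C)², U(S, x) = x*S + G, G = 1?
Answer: 4139675959/577511121 ≈ 7.1681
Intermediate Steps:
U(S, x) = 1 + S*x (U(S, x) = x*S + 1 = S*x + 1 = 1 + S*x)
q(C) = (11 + C)² (q(C) = ((1 + 2*5) + C)² = ((1 + 10) + C)² = (11 + C)²)
221835/(((-74 - 267)*(-89))) + q(-183)/(-209319) = 221835/(((-74 - 267)*(-89))) + (11 - 183)²/(-209319) = 221835/((-341*(-89))) + (-172)²*(-1/209319) = 221835/30349 + 29584*(-1/209319) = 221835*(1/30349) - 29584/209319 = 221835/30349 - 29584/209319 = 4139675959/577511121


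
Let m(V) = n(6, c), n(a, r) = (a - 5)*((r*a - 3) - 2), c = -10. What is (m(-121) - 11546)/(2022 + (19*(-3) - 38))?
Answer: -11611/1927 ≈ -6.0254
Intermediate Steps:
n(a, r) = (-5 + a)*(-5 + a*r) (n(a, r) = (-5 + a)*((a*r - 3) - 2) = (-5 + a)*((-3 + a*r) - 2) = (-5 + a)*(-5 + a*r))
m(V) = -65 (m(V) = 25 - 5*6 - 10*6**2 - 5*6*(-10) = 25 - 30 - 10*36 + 300 = 25 - 30 - 360 + 300 = -65)
(m(-121) - 11546)/(2022 + (19*(-3) - 38)) = (-65 - 11546)/(2022 + (19*(-3) - 38)) = -11611/(2022 + (-57 - 38)) = -11611/(2022 - 95) = -11611/1927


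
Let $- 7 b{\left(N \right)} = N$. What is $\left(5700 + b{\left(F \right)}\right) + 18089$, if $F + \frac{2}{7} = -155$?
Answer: $\frac{1166748}{49} \approx 23811.0$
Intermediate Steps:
$F = - \frac{1087}{7}$ ($F = - \frac{2}{7} - 155 = - \frac{1087}{7} \approx -155.29$)
$b{\left(N \right)} = - \frac{N}{7}$
$\left(5700 + b{\left(F \right)}\right) + 18089 = \left(5700 - - \frac{1087}{49}\right) + 18089 = \left(5700 + \frac{1087}{49}\right) + 18089 = \frac{280387}{49} + 18089 = \frac{1166748}{49}$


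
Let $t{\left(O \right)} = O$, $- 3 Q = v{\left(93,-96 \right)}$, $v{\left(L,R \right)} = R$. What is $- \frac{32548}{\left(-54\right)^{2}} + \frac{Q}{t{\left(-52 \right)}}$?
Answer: $- \frac{111613}{9477} \approx -11.777$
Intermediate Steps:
$Q = 32$ ($Q = \left(- \frac{1}{3}\right) \left(-96\right) = 32$)
$- \frac{32548}{\left(-54\right)^{2}} + \frac{Q}{t{\left(-52 \right)}} = - \frac{32548}{\left(-54\right)^{2}} + \frac{32}{-52} = - \frac{32548}{2916} + 32 \left(- \frac{1}{52}\right) = \left(-32548\right) \frac{1}{2916} - \frac{8}{13} = - \frac{8137}{729} - \frac{8}{13} = - \frac{111613}{9477}$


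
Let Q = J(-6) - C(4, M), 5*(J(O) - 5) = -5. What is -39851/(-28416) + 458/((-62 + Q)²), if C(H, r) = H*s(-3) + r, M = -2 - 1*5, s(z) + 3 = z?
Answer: 14021969/6905088 ≈ 2.0307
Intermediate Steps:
s(z) = -3 + z
M = -7 (M = -2 - 5 = -7)
C(H, r) = r - 6*H (C(H, r) = H*(-3 - 3) + r = H*(-6) + r = -6*H + r = r - 6*H)
J(O) = 4 (J(O) = 5 + (⅕)*(-5) = 5 - 1 = 4)
Q = 35 (Q = 4 - (-7 - 6*4) = 4 - (-7 - 24) = 4 - 1*(-31) = 4 + 31 = 35)
-39851/(-28416) + 458/((-62 + Q)²) = -39851/(-28416) + 458/((-62 + 35)²) = -39851*(-1/28416) + 458/((-27)²) = 39851/28416 + 458/729 = 14021969/6905088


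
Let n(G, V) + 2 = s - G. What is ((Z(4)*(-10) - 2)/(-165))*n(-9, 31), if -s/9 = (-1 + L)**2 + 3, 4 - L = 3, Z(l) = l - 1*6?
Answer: 24/11 ≈ 2.1818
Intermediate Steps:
Z(l) = -6 + l (Z(l) = l - 6 = -6 + l)
L = 1 (L = 4 - 1*3 = 4 - 3 = 1)
s = -27 (s = -9*((-1 + 1)**2 + 3) = -9*(0**2 + 3) = -9*(0 + 3) = -9*3 = -27)
n(G, V) = -29 - G (n(G, V) = -2 + (-27 - G) = -29 - G)
((Z(4)*(-10) - 2)/(-165))*n(-9, 31) = (((-6 + 4)*(-10) - 2)/(-165))*(-29 - 1*(-9)) = ((-2*(-10) - 2)*(-1/165))*(-29 + 9) = ((20 - 2)*(-1/165))*(-20) = (18*(-1/165))*(-20) = -6/55*(-20) = 24/11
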